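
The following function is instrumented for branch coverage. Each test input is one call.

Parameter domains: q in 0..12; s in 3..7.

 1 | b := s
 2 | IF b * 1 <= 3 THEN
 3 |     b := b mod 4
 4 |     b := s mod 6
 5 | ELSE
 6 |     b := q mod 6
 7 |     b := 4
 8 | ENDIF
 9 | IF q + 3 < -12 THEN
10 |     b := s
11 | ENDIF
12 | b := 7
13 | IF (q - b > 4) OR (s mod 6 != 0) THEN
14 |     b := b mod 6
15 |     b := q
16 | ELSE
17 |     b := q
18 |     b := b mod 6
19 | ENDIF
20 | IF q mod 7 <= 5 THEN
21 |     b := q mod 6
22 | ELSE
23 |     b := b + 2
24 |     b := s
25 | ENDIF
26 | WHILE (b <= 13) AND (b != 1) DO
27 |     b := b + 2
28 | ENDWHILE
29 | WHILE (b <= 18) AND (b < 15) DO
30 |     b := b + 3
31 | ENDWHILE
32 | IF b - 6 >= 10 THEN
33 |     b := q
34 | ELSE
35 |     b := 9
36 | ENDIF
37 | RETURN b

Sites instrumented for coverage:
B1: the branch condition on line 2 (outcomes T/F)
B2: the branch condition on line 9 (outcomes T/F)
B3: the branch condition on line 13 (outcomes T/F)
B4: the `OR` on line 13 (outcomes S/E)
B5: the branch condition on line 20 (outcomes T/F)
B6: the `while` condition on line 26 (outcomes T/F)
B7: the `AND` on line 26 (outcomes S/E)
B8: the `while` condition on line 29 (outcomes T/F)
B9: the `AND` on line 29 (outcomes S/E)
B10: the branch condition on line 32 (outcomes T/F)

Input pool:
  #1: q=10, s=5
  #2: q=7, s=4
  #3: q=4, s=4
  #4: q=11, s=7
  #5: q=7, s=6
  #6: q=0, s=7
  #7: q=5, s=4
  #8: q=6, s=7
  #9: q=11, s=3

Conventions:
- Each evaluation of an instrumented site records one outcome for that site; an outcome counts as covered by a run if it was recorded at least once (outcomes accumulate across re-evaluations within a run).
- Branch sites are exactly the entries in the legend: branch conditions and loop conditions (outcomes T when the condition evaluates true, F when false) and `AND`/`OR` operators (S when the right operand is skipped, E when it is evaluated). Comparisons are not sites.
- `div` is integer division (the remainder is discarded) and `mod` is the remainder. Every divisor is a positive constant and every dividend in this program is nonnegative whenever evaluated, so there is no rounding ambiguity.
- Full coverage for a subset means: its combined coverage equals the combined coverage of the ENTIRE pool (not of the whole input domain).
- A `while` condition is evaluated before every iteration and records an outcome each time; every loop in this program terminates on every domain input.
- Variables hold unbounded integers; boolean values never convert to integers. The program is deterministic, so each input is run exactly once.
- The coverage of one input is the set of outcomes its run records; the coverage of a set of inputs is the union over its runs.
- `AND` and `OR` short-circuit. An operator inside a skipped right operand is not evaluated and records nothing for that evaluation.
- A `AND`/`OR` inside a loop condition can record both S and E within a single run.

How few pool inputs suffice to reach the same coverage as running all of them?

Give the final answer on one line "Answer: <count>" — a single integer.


#1 (q=10, s=5) -> B1->F, B2->F, B4->E, B3->T, B5->T, B7->E, B6->T, B7->E, B6->T, B7->E, B6->T, B7->E, B6->T, B7->E, ...; covered: B1=F, B2=F, B3=T, B4=E, B5=T, B6=T, B6=F, B7=S, B7=E, B8=T, B8=F, B9=E, B10=T
#2 (q=7, s=4) -> B1->F, B2->F, B4->E, B3->T, B5->T, B7->E, B6->F, B9->E, B8->T, B9->E, B8->T, B9->E, B8->T, B9->E, ...; covered: B1=F, B2=F, B3=T, B4=E, B5=T, B6=F, B7=E, B8=T, B8=F, B9=E, B10=T
#3 (q=4, s=4) -> B1->F, B2->F, B4->E, B3->T, B5->T, B7->E, B6->T, B7->E, B6->T, B7->E, B6->T, B7->E, B6->T, B7->E, ...; covered: B1=F, B2=F, B3=T, B4=E, B5=T, B6=T, B6=F, B7=S, B7=E, B8=T, B8=F, B9=E, B10=T
#4 (q=11, s=7) -> B1->F, B2->F, B4->E, B3->T, B5->T, B7->E, B6->T, B7->E, B6->T, B7->E, B6->T, B7->E, B6->T, B7->E, ...; covered: B1=F, B2=F, B3=T, B4=E, B5=T, B6=T, B6=F, B7=S, B7=E, B8=F, B9=E, B10=F
#5 (q=7, s=6) -> B1->F, B2->F, B4->E, B3->F, B5->T, B7->E, B6->F, B9->E, B8->T, B9->E, B8->T, B9->E, B8->T, B9->E, ...; covered: B1=F, B2=F, B3=F, B4=E, B5=T, B6=F, B7=E, B8=T, B8=F, B9=E, B10=T
#6 (q=0, s=7) -> B1->F, B2->F, B4->E, B3->T, B5->T, B7->E, B6->T, B7->E, B6->T, B7->E, B6->T, B7->E, B6->T, B7->E, ...; covered: B1=F, B2=F, B3=T, B4=E, B5=T, B6=T, B6=F, B7=S, B7=E, B8=T, B8=F, B9=E, B10=T
#7 (q=5, s=4) -> B1->F, B2->F, B4->E, B3->T, B5->T, B7->E, B6->T, B7->E, B6->T, B7->E, B6->T, B7->E, B6->T, B7->E, ...; covered: B1=F, B2=F, B3=T, B4=E, B5=T, B6=T, B6=F, B7=S, B7=E, B8=F, B9=E, B10=F
#8 (q=6, s=7) -> B1->F, B2->F, B4->E, B3->T, B5->F, B7->E, B6->T, B7->E, B6->T, B7->E, B6->T, B7->E, B6->T, B7->S, ...; covered: B1=F, B2=F, B3=T, B4=E, B5=F, B6=T, B6=F, B7=S, B7=E, B8=F, B9=E, B10=F
#9 (q=11, s=3) -> B1->T, B2->F, B4->E, B3->T, B5->T, B7->E, B6->T, B7->E, B6->T, B7->E, B6->T, B7->E, B6->T, B7->E, ...; covered: B1=T, B2=F, B3=T, B4=E, B5=T, B6=T, B6=F, B7=S, B7=E, B8=F, B9=E, B10=F
together the pool reaches 17 outcomes: B1=T, B1=F, B2=F, B3=T, B3=F, B4=E, B5=T, B5=F, B6=T, B6=F, B7=S, B7=E, B8=T, B8=F, B9=E, B10=T, B10=F
every size-1 subset falls short of the 17 outcomes (best: 13/17)
every size-2 subset falls short of the 17 outcomes (best: 16/17)
the canonical winner is {5, 8, 9}: size 3, full 17-outcome coverage, earliest index list among size-3 covers
Answer: 3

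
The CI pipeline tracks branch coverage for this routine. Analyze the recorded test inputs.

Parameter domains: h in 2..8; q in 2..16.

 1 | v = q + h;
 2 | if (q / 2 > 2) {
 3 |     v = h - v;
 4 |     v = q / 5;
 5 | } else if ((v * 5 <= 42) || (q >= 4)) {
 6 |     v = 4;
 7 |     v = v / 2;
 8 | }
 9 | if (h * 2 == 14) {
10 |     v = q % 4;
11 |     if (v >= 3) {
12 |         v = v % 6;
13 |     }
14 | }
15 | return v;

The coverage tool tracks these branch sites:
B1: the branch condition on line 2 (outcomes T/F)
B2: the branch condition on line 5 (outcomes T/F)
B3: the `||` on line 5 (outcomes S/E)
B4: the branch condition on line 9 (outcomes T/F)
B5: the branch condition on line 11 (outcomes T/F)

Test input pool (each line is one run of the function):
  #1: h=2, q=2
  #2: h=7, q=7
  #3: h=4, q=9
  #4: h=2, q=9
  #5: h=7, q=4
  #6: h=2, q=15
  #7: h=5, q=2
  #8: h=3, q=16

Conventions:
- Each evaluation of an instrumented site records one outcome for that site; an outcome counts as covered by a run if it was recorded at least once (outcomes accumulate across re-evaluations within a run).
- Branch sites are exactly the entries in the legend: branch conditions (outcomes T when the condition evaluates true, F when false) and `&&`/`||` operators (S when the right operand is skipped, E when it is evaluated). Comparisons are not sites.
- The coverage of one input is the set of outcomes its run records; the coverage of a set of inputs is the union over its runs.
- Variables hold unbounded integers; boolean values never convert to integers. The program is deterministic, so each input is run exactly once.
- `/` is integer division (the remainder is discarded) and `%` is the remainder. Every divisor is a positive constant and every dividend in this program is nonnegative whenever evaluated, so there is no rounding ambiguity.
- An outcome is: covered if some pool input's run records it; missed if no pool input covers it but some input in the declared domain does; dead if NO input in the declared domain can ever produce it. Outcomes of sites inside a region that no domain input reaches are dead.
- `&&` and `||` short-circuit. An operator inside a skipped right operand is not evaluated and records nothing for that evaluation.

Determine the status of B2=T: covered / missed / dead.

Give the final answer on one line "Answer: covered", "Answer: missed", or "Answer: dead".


B2=T is recorded by pool input(s) 1, 5, 7 -> covered
Answer: covered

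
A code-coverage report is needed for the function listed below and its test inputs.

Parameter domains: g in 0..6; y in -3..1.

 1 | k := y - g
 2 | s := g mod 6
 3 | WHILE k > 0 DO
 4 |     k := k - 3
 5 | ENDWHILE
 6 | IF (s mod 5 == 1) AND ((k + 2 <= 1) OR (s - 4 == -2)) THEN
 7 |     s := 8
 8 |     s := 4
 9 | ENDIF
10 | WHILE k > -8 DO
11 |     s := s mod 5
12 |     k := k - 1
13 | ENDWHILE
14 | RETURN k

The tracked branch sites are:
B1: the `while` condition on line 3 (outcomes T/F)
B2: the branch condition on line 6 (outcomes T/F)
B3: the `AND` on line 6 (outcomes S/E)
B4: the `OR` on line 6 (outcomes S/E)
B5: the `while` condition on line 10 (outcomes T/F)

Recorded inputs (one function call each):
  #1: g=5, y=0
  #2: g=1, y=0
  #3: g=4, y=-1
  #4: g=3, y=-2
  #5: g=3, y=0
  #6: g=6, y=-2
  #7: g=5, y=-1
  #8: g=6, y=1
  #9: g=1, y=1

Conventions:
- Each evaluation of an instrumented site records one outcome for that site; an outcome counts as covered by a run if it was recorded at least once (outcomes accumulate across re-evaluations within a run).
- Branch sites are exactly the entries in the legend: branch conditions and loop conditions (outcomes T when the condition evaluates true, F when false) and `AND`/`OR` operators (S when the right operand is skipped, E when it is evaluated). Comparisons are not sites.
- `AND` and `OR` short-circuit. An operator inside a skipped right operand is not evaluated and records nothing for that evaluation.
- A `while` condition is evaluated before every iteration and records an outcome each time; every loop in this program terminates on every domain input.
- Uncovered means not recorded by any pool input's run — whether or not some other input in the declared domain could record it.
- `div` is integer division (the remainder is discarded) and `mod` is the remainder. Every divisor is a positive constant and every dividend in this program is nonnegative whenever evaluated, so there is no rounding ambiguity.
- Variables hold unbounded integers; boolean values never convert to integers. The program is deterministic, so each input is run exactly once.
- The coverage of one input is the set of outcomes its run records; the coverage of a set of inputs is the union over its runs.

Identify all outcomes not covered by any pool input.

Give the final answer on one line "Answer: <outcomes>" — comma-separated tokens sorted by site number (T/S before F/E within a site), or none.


test 1 (g=5, y=0) fires B1->F, B3->S, B2->F, B5->T, B5->T, B5->T, B5->F; hits B1=F, B2=F, B3=S, B5=T, B5=F
test 2 (g=1, y=0) fires B1->F, B3->E, B4->S, B2->T, B5->T, B5->T, B5->T, B5->T, B5->T, B5->T, B5->T, B5->F; hits B1=F, B2=T, B3=E, B4=S, B5=T, B5=F
test 3 (g=4, y=-1) fires B1->F, B3->S, B2->F, B5->T, B5->T, B5->T, B5->F; hits B1=F, B2=F, B3=S, B5=T, B5=F
test 4 (g=3, y=-2) fires B1->F, B3->S, B2->F, B5->T, B5->T, B5->T, B5->F; hits B1=F, B2=F, B3=S, B5=T, B5=F
test 5 (g=3, y=0) fires B1->F, B3->S, B2->F, B5->T, B5->T, B5->T, B5->T, B5->T, B5->F; hits B1=F, B2=F, B3=S, B5=T, B5=F
test 6 (g=6, y=-2) fires B1->F, B3->S, B2->F, B5->F; hits B1=F, B2=F, B3=S, B5=F
test 7 (g=5, y=-1) fires B1->F, B3->S, B2->F, B5->T, B5->T, B5->F; hits B1=F, B2=F, B3=S, B5=T, B5=F
test 8 (g=6, y=1) fires B1->F, B3->S, B2->F, B5->T, B5->T, B5->T, B5->F; hits B1=F, B2=F, B3=S, B5=T, B5=F
test 9 (g=1, y=1) fires B1->F, B3->E, B4->E, B2->F, B5->T, B5->T, B5->T, B5->T, B5->T, B5->T, B5->T, B5->T, B5->F; hits B1=F, B2=F, B3=E, B4=E, B5=T, B5=F
union over the pool: B1=F, B2=T, B2=F, B3=S, B3=E, B4=S, B4=E, B5=T, B5=F
uncovered (1 of 10): B1=T
Answer: B1=T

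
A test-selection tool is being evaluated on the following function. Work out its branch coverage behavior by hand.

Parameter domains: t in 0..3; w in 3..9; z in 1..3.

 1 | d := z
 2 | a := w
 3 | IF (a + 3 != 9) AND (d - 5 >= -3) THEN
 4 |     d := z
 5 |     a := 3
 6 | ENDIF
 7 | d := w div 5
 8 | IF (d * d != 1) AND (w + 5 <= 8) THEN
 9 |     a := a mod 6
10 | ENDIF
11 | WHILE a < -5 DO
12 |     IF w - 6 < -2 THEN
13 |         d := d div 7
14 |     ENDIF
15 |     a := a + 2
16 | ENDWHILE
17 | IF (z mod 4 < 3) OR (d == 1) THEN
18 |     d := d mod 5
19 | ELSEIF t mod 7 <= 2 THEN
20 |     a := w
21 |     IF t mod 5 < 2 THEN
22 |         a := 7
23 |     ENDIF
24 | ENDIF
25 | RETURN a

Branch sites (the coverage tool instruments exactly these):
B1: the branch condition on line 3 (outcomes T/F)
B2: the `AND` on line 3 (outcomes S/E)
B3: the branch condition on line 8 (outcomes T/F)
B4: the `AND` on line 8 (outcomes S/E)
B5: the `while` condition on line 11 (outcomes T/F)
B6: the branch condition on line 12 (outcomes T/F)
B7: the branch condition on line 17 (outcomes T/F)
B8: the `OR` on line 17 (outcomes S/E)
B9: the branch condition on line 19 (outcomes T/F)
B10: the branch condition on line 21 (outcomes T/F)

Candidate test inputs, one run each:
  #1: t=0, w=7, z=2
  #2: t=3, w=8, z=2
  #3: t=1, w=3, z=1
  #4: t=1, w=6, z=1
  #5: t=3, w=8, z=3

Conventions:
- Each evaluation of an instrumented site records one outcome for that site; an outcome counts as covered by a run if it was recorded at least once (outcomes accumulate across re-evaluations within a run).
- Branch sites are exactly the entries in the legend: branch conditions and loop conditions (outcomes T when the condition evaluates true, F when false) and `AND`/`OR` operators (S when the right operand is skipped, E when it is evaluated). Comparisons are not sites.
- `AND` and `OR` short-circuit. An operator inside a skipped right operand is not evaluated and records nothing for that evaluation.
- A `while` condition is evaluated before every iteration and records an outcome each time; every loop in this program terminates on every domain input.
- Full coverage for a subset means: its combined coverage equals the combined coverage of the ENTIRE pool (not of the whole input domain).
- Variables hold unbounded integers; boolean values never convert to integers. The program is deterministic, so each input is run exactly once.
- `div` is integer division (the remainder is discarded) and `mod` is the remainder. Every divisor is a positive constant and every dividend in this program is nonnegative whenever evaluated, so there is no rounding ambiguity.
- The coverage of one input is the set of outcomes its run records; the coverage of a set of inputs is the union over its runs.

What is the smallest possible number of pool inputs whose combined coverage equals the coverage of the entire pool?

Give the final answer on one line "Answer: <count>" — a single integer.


#1 (t=0, w=7, z=2) -> B2->E, B1->T, B4->S, B3->F, B5->F, B8->S, B7->T; covered: B1=T, B2=E, B3=F, B4=S, B5=F, B7=T, B8=S
#2 (t=3, w=8, z=2) -> B2->E, B1->T, B4->S, B3->F, B5->F, B8->S, B7->T; covered: B1=T, B2=E, B3=F, B4=S, B5=F, B7=T, B8=S
#3 (t=1, w=3, z=1) -> B2->E, B1->F, B4->E, B3->T, B5->F, B8->S, B7->T; covered: B1=F, B2=E, B3=T, B4=E, B5=F, B7=T, B8=S
#4 (t=1, w=6, z=1) -> B2->S, B1->F, B4->S, B3->F, B5->F, B8->S, B7->T; covered: B1=F, B2=S, B3=F, B4=S, B5=F, B7=T, B8=S
#5 (t=3, w=8, z=3) -> B2->E, B1->T, B4->S, B3->F, B5->F, B8->E, B7->T; covered: B1=T, B2=E, B3=F, B4=S, B5=F, B7=T, B8=E
pool-wide coverage (12 outcomes): B1=T, B1=F, B2=S, B2=E, B3=T, B3=F, B4=S, B4=E, B5=F, B7=T, B8=S, B8=E
checked all size-1 subsets: none covers 12 outcomes (max 7/12)
checked all size-2 subsets: none covers 12 outcomes (max 11/12)
size 3: inputs {3, 4, 5} cover all 12 outcomes, and no lexicographically smaller subset of this size does
Answer: 3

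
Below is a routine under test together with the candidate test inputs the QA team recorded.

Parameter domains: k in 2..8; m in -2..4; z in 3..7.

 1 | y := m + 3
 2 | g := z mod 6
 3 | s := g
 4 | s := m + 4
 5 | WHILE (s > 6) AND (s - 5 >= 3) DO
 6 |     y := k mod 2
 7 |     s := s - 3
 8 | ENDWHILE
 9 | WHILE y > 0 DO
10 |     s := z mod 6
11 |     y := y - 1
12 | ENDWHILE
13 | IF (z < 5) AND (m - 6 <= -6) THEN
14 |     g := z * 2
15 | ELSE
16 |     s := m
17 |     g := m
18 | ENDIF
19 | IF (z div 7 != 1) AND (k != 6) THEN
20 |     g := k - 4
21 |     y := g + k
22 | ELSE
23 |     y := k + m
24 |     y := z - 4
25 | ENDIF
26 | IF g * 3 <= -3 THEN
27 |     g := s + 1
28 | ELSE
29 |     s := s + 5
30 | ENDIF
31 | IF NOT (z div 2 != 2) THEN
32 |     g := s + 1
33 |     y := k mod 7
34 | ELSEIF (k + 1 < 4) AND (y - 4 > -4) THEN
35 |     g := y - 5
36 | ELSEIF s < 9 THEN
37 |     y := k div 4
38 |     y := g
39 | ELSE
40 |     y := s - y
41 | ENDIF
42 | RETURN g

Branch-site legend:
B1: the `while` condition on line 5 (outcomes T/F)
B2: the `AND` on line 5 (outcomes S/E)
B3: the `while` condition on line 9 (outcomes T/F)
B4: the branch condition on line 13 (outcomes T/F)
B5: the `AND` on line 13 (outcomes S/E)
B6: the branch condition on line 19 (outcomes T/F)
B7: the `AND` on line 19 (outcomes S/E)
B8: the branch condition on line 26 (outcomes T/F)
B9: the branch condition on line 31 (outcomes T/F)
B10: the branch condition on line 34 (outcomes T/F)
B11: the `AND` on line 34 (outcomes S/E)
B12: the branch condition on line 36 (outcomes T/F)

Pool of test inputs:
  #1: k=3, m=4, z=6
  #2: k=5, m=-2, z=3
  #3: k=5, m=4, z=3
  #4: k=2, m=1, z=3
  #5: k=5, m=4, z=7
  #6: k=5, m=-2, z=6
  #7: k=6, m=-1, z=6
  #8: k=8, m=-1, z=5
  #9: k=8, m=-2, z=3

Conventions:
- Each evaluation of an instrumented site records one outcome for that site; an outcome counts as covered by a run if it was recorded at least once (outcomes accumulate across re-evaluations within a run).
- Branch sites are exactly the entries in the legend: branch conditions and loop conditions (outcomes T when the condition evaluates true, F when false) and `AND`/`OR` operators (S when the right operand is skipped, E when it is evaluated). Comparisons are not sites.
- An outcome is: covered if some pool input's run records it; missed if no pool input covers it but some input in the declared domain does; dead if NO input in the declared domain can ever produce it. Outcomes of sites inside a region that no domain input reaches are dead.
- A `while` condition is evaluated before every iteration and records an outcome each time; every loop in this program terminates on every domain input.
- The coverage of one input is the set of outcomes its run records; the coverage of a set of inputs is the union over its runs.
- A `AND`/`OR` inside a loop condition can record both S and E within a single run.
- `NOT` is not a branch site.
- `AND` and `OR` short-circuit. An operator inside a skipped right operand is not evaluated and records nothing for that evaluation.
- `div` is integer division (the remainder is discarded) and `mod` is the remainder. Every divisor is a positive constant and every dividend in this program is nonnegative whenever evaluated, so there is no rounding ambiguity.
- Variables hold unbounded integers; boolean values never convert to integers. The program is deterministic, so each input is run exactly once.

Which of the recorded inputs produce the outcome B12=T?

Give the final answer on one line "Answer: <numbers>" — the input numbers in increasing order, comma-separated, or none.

input #1 (k=3, m=4, z=6): produces B12=T
input #2 (k=5, m=-2, z=3): produces B12=T
input #3 (k=5, m=4, z=3): does not produce B12=T
input #4 (k=2, m=1, z=3): produces B12=T
input #5 (k=5, m=4, z=7): does not produce B12=T
input #6 (k=5, m=-2, z=6): produces B12=T
input #7 (k=6, m=-1, z=6): produces B12=T
input #8 (k=8, m=-1, z=5): does not produce B12=T
input #9 (k=8, m=-2, z=3): produces B12=T

Answer: 1, 2, 4, 6, 7, 9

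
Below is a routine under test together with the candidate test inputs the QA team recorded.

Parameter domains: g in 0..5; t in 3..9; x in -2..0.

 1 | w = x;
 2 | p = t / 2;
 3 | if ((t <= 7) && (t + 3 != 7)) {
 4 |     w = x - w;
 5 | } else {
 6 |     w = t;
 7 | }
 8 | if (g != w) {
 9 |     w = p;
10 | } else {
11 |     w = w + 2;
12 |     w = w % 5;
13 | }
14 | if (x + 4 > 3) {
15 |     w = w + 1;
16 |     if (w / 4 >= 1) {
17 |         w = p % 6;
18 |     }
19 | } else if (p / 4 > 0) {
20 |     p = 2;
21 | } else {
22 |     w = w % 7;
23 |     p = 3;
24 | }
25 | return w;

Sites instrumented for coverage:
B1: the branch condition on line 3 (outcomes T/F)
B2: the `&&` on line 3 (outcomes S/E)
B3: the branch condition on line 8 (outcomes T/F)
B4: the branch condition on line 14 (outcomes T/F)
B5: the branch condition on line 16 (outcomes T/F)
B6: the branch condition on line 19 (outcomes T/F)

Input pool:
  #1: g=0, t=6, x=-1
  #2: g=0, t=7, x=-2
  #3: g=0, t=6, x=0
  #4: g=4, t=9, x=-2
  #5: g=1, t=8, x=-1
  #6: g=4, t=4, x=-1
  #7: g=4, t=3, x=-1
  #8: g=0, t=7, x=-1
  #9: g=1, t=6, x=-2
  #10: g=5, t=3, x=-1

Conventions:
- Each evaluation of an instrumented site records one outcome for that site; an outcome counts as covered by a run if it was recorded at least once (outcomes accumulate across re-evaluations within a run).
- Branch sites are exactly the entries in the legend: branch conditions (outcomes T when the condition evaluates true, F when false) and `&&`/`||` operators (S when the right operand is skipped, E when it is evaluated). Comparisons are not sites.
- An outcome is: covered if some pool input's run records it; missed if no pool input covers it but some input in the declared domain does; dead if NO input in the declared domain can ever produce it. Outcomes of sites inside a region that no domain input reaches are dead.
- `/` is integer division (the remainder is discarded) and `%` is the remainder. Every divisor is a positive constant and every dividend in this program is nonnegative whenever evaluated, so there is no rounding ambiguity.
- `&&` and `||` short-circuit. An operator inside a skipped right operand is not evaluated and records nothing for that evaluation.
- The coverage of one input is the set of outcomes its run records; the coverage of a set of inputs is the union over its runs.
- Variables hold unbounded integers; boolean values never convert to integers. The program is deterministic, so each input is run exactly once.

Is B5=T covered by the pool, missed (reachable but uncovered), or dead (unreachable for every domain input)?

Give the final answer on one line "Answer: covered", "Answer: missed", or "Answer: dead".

no pool input records B5=T
but domain input (g=0, t=8, x=0) does record it -> reachable, so missed

Answer: missed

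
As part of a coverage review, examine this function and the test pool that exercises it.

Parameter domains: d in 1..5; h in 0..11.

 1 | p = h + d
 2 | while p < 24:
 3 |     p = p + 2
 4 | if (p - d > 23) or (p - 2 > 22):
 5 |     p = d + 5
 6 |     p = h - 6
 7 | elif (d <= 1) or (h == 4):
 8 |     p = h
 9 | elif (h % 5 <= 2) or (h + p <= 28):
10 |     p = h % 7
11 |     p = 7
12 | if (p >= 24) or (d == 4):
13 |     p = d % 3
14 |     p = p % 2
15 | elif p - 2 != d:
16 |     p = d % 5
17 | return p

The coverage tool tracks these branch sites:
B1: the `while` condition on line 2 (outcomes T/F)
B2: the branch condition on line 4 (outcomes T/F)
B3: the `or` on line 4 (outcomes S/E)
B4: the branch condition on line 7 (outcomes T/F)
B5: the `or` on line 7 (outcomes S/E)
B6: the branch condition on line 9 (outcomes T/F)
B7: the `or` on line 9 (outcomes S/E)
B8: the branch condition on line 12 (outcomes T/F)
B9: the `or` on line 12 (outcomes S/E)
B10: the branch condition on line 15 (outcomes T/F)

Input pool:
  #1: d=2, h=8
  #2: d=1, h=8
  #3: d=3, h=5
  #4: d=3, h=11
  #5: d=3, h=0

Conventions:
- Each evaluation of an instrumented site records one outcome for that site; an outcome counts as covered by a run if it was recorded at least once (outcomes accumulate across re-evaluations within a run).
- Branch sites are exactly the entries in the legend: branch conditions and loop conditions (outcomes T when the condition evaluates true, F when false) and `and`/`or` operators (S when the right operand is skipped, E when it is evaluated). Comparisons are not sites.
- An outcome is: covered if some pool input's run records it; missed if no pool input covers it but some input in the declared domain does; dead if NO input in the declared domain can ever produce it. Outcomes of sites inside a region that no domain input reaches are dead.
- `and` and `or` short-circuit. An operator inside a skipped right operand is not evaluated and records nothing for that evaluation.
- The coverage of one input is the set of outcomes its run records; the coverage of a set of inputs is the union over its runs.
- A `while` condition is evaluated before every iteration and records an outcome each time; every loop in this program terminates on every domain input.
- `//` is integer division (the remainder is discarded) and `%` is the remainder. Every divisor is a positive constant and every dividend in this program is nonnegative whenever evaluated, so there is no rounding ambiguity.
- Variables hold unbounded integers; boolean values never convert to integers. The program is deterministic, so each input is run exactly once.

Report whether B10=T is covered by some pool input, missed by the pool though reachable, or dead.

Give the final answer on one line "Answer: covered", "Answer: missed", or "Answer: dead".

B10=T is recorded by pool input(s) 2, 3, 4, 5 -> covered

Answer: covered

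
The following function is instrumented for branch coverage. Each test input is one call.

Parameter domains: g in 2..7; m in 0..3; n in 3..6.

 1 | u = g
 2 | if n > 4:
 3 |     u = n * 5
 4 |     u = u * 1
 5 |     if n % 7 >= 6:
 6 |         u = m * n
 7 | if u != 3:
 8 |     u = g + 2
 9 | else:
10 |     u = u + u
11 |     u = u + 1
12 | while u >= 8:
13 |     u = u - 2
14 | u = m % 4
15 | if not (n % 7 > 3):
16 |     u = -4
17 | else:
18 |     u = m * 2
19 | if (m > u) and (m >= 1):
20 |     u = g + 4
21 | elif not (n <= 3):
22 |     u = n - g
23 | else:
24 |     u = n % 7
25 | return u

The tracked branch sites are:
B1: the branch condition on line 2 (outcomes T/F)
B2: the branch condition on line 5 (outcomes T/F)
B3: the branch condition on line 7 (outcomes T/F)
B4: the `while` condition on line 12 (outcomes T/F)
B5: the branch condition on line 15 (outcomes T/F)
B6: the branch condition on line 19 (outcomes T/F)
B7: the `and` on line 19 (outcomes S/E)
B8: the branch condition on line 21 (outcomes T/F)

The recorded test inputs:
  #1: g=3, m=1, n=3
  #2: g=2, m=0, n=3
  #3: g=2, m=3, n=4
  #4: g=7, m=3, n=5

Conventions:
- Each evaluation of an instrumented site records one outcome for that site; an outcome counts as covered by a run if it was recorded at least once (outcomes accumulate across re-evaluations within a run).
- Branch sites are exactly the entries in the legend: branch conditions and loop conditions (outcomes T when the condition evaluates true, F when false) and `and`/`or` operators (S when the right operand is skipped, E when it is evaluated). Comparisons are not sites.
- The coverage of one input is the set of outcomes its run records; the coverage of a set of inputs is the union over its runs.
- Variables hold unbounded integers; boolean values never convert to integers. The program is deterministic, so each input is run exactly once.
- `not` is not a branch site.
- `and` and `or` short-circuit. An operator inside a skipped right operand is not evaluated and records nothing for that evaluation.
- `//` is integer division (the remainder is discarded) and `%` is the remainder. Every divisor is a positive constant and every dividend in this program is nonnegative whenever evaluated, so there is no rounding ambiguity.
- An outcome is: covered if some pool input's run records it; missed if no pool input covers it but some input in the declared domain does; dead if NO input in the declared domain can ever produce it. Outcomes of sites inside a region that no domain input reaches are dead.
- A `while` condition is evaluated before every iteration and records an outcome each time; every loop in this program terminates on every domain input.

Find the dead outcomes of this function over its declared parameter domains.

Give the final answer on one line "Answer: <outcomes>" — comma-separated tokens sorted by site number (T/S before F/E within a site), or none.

checking every outcome against all 96 domain inputs:
  reachable outcomes have witnesses, e.g. B1=T (e.g. g=2, m=0, n=5), B1=F (e.g. g=2, m=0, n=3), B2=T (e.g. g=2, m=0, n=6), B2=F (e.g. g=2, m=0, n=5)

Answer: none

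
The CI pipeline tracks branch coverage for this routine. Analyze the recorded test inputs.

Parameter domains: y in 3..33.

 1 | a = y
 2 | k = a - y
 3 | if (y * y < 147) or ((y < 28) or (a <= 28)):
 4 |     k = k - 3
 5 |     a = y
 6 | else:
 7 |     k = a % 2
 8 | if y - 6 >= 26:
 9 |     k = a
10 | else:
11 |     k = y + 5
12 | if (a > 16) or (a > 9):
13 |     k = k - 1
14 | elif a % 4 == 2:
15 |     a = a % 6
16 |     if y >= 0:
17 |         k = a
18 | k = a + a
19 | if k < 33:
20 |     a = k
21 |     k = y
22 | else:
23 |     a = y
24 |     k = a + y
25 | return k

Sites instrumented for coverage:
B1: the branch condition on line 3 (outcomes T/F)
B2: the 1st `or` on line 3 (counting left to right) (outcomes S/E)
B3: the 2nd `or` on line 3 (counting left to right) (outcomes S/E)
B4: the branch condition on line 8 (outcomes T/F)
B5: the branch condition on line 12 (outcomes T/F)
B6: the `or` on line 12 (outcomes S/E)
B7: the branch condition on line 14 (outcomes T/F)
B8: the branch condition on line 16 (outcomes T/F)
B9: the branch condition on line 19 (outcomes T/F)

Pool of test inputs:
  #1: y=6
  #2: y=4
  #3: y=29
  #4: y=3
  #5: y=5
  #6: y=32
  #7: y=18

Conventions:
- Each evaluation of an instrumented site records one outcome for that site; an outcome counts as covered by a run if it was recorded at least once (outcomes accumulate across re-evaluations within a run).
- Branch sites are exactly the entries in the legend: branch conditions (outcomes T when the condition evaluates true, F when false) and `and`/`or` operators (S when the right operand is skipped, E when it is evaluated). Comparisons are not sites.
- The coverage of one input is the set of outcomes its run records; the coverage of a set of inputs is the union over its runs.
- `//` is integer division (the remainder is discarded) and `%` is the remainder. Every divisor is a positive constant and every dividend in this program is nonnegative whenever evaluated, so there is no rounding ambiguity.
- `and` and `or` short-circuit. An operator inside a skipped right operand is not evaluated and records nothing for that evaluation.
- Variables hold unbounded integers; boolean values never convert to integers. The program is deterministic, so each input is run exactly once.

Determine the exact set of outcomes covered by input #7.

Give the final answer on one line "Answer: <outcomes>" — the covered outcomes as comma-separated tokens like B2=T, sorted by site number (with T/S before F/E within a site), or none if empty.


Simulating input #7 (y=18) step by step:
  B2->E, B3->S, B1->T, B4->F, B6->S, B5->T, B9->F
distinct outcomes covered: B1=T, B2=E, B3=S, B4=F, B5=T, B6=S, B9=F
Answer: B1=T, B2=E, B3=S, B4=F, B5=T, B6=S, B9=F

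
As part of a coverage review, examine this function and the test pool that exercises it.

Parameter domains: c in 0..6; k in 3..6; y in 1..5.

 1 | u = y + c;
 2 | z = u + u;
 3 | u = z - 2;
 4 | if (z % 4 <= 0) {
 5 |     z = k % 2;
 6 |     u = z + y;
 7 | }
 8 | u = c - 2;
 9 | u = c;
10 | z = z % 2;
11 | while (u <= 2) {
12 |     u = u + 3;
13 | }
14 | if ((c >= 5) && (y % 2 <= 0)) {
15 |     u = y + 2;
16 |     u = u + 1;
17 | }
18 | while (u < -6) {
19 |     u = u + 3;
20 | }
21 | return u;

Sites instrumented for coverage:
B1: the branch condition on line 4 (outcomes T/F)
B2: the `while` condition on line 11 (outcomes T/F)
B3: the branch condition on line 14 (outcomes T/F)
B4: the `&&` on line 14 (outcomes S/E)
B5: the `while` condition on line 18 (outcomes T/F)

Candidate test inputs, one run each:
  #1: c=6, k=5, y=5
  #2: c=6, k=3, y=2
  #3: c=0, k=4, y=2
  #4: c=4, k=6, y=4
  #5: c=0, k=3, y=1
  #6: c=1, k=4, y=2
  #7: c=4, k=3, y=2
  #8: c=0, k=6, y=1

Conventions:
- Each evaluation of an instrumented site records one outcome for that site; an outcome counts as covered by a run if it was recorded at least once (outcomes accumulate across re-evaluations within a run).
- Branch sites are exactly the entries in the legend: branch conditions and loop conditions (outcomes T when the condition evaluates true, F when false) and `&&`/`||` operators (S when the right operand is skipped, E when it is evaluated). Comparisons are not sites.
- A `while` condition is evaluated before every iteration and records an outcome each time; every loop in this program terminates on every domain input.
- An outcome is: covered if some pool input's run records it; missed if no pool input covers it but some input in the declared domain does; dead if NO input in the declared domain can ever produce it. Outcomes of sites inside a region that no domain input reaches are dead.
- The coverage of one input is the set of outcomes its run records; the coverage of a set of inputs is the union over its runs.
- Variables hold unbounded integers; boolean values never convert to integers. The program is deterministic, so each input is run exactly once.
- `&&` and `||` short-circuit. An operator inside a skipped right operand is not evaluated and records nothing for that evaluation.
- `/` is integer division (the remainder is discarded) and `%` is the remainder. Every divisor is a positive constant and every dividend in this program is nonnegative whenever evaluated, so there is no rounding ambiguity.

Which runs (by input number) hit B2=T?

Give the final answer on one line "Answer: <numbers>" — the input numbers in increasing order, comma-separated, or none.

input #1 (c=6, k=5, y=5): does not produce B2=T
input #2 (c=6, k=3, y=2): does not produce B2=T
input #3 (c=0, k=4, y=2): produces B2=T
input #4 (c=4, k=6, y=4): does not produce B2=T
input #5 (c=0, k=3, y=1): produces B2=T
input #6 (c=1, k=4, y=2): produces B2=T
input #7 (c=4, k=3, y=2): does not produce B2=T
input #8 (c=0, k=6, y=1): produces B2=T

Answer: 3, 5, 6, 8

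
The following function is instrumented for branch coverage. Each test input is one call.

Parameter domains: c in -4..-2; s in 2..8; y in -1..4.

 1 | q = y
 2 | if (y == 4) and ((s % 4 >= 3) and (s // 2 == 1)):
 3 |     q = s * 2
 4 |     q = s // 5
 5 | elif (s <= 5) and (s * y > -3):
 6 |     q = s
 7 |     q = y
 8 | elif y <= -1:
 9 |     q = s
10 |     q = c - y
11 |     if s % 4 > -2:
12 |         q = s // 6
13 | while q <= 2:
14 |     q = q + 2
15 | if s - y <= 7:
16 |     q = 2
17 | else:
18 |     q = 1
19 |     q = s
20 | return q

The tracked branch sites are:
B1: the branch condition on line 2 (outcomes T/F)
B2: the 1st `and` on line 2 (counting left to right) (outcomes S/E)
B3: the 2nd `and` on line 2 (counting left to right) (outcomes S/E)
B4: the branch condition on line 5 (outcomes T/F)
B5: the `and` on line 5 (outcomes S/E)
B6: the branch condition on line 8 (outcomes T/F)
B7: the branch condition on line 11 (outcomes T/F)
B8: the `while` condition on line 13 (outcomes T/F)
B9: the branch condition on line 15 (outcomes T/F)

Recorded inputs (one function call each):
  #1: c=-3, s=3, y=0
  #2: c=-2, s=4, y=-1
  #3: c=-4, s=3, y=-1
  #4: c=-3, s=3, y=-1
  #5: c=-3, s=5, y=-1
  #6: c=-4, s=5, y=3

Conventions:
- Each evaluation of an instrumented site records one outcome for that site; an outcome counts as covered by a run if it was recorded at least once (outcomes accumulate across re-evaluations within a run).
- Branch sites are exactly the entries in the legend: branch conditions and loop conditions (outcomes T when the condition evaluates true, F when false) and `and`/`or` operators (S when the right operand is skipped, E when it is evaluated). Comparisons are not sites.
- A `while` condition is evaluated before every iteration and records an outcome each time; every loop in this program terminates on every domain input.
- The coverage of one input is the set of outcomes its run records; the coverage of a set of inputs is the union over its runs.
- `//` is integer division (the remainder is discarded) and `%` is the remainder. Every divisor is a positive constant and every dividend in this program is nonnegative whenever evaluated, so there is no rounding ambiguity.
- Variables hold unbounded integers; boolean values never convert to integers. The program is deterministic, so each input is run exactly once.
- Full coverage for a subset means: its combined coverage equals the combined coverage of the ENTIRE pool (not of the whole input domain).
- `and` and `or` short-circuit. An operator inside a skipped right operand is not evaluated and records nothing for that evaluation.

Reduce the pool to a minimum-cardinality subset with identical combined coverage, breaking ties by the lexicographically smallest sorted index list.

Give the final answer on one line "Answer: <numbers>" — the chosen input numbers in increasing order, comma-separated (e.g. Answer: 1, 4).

#1 (c=-3, s=3, y=0) -> covered: B1=F, B2=S, B4=T, B5=E, B8=T, B8=F, B9=T
#2 (c=-2, s=4, y=-1) -> covered: B1=F, B2=S, B4=F, B5=E, B6=T, B7=T, B8=T, B8=F, B9=T
#3 (c=-4, s=3, y=-1) -> covered: B1=F, B2=S, B4=F, B5=E, B6=T, B7=T, B8=T, B8=F, B9=T
#4 (c=-3, s=3, y=-1) -> covered: B1=F, B2=S, B4=F, B5=E, B6=T, B7=T, B8=T, B8=F, B9=T
#5 (c=-3, s=5, y=-1) -> covered: B1=F, B2=S, B4=F, B5=E, B6=T, B7=T, B8=T, B8=F, B9=T
#6 (c=-4, s=5, y=3) -> covered: B1=F, B2=S, B4=T, B5=E, B8=F, B9=T
the full pool covers 10 outcomes: B1=F, B2=S, B4=T, B4=F, B5=E, B6=T, B7=T, B8=T, B8=F, B9=T
checked all size-1 subsets: none covers 10 outcomes (max 9/10)
at size 2, {1, 2} reaches all 10 outcomes; every lexicographically earlier size-2 subset fails

Answer: 1, 2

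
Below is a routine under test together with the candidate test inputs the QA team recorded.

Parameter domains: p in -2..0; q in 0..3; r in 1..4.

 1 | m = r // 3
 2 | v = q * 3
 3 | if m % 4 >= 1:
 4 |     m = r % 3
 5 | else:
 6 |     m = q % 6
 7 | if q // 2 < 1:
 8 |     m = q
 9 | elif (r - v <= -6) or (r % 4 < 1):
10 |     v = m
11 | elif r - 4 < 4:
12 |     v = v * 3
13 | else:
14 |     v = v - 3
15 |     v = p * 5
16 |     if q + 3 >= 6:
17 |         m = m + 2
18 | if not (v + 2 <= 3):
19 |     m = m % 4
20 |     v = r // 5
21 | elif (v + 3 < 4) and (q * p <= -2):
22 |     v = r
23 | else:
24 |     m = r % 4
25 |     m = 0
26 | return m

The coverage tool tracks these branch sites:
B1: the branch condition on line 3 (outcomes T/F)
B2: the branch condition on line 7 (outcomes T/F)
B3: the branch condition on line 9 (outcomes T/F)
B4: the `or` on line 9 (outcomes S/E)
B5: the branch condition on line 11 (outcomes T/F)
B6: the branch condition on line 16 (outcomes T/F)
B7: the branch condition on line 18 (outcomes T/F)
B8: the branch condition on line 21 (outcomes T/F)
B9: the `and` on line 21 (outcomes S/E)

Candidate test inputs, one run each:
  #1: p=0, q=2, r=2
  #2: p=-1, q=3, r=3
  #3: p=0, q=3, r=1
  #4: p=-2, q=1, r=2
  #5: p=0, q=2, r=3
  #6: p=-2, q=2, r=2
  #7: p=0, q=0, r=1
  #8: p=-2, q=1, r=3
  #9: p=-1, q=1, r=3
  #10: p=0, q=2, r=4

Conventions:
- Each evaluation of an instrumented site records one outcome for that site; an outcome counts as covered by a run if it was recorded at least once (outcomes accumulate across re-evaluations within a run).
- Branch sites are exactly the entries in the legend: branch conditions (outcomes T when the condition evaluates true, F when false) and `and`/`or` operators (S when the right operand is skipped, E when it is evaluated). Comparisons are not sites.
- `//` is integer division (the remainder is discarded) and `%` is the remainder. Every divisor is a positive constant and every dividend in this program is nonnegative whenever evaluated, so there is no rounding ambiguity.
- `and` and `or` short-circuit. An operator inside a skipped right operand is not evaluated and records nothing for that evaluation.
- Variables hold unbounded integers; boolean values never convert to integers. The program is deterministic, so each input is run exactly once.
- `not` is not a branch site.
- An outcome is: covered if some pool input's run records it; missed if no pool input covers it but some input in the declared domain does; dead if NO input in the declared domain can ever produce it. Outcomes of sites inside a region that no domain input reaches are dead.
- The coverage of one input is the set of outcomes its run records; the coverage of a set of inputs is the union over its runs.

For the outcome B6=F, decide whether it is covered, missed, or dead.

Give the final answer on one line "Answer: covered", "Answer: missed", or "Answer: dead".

no pool input records B6=F
checking all 48 inputs in the declared domain: B6=F is never recorded -> dead

Answer: dead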